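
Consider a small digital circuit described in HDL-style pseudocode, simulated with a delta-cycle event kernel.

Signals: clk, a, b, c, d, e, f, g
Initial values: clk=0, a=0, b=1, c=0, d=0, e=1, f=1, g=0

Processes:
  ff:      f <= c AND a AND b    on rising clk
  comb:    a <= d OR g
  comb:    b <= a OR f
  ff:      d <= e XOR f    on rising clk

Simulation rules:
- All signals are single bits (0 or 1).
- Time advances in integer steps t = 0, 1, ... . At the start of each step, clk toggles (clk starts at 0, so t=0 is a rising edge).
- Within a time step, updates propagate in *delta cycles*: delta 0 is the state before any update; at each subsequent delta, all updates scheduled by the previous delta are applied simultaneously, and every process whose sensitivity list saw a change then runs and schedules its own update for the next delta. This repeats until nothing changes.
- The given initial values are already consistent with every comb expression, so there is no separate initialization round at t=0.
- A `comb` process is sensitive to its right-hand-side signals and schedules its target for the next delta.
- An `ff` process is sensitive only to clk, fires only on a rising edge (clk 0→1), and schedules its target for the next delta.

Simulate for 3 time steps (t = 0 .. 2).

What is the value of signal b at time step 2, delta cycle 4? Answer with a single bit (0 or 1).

t0.Δ0 c=0 a=0 b=1 f=1 e=1 clk=0 g=0 d=0
t0.Δ1 c=0 a=0 b=1 f=1 e=1 clk=1 g=0 d=0
t0.Δ2 c=0 a=0 b=1 f=0 e=1 clk=1 g=0 d=0
t0.Δ3 c=0 a=0 b=0 f=0 e=1 clk=1 g=0 d=0
t1.Δ0 c=0 a=0 b=0 f=0 e=1 clk=1 g=0 d=0
t1.Δ1 c=0 a=0 b=0 f=0 e=1 clk=0 g=0 d=0
t2.Δ0 c=0 a=0 b=0 f=0 e=1 clk=0 g=0 d=0
t2.Δ1 c=0 a=0 b=0 f=0 e=1 clk=1 g=0 d=0
t2.Δ2 c=0 a=0 b=0 f=0 e=1 clk=1 g=0 d=1
t2.Δ3 c=0 a=1 b=0 f=0 e=1 clk=1 g=0 d=1
t2.Δ4 c=0 a=1 b=1 f=0 e=1 clk=1 g=0 d=1

1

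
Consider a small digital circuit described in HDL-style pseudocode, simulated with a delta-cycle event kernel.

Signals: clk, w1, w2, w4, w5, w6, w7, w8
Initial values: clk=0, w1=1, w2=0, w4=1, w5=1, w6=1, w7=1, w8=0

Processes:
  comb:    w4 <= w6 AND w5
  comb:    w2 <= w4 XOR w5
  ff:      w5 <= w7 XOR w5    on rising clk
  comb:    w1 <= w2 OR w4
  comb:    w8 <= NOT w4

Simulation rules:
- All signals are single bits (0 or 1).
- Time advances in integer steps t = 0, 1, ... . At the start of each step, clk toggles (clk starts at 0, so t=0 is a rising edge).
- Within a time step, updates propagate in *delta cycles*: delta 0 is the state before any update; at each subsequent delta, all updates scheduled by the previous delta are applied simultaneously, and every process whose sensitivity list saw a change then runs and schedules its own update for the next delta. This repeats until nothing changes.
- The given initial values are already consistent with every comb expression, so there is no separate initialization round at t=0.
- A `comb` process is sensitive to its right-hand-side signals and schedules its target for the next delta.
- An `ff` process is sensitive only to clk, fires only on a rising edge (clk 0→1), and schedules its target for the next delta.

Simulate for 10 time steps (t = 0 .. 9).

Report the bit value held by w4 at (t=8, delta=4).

t0.Δ0 w6=1 w7=1 w5=1 w4=1 w8=0 w1=1 clk=0 w2=0
t0.Δ1 w6=1 w7=1 w5=1 w4=1 w8=0 w1=1 clk=1 w2=0
t0.Δ2 w6=1 w7=1 w5=0 w4=1 w8=0 w1=1 clk=1 w2=0
t0.Δ3 w6=1 w7=1 w5=0 w4=0 w8=0 w1=1 clk=1 w2=1
t0.Δ4 w6=1 w7=1 w5=0 w4=0 w8=1 w1=1 clk=1 w2=0
t0.Δ5 w6=1 w7=1 w5=0 w4=0 w8=1 w1=0 clk=1 w2=0
t1.Δ0 w6=1 w7=1 w5=0 w4=0 w8=1 w1=0 clk=1 w2=0
t1.Δ1 w6=1 w7=1 w5=0 w4=0 w8=1 w1=0 clk=0 w2=0
t2.Δ0 w6=1 w7=1 w5=0 w4=0 w8=1 w1=0 clk=0 w2=0
t2.Δ1 w6=1 w7=1 w5=0 w4=0 w8=1 w1=0 clk=1 w2=0
t2.Δ2 w6=1 w7=1 w5=1 w4=0 w8=1 w1=0 clk=1 w2=0
t2.Δ3 w6=1 w7=1 w5=1 w4=1 w8=1 w1=0 clk=1 w2=1
t2.Δ4 w6=1 w7=1 w5=1 w4=1 w8=0 w1=1 clk=1 w2=0
t3.Δ0 w6=1 w7=1 w5=1 w4=1 w8=0 w1=1 clk=1 w2=0
t3.Δ1 w6=1 w7=1 w5=1 w4=1 w8=0 w1=1 clk=0 w2=0
t4.Δ0 w6=1 w7=1 w5=1 w4=1 w8=0 w1=1 clk=0 w2=0
t4.Δ1 w6=1 w7=1 w5=1 w4=1 w8=0 w1=1 clk=1 w2=0
t4.Δ2 w6=1 w7=1 w5=0 w4=1 w8=0 w1=1 clk=1 w2=0
t4.Δ3 w6=1 w7=1 w5=0 w4=0 w8=0 w1=1 clk=1 w2=1
t4.Δ4 w6=1 w7=1 w5=0 w4=0 w8=1 w1=1 clk=1 w2=0
t4.Δ5 w6=1 w7=1 w5=0 w4=0 w8=1 w1=0 clk=1 w2=0
t5.Δ0 w6=1 w7=1 w5=0 w4=0 w8=1 w1=0 clk=1 w2=0
t5.Δ1 w6=1 w7=1 w5=0 w4=0 w8=1 w1=0 clk=0 w2=0
t6.Δ0 w6=1 w7=1 w5=0 w4=0 w8=1 w1=0 clk=0 w2=0
t6.Δ1 w6=1 w7=1 w5=0 w4=0 w8=1 w1=0 clk=1 w2=0
t6.Δ2 w6=1 w7=1 w5=1 w4=0 w8=1 w1=0 clk=1 w2=0
t6.Δ3 w6=1 w7=1 w5=1 w4=1 w8=1 w1=0 clk=1 w2=1
t6.Δ4 w6=1 w7=1 w5=1 w4=1 w8=0 w1=1 clk=1 w2=0
t7.Δ0 w6=1 w7=1 w5=1 w4=1 w8=0 w1=1 clk=1 w2=0
t7.Δ1 w6=1 w7=1 w5=1 w4=1 w8=0 w1=1 clk=0 w2=0
t8.Δ0 w6=1 w7=1 w5=1 w4=1 w8=0 w1=1 clk=0 w2=0
t8.Δ1 w6=1 w7=1 w5=1 w4=1 w8=0 w1=1 clk=1 w2=0
t8.Δ2 w6=1 w7=1 w5=0 w4=1 w8=0 w1=1 clk=1 w2=0
t8.Δ3 w6=1 w7=1 w5=0 w4=0 w8=0 w1=1 clk=1 w2=1
t8.Δ4 w6=1 w7=1 w5=0 w4=0 w8=1 w1=1 clk=1 w2=0
t8.Δ5 w6=1 w7=1 w5=0 w4=0 w8=1 w1=0 clk=1 w2=0
t9.Δ0 w6=1 w7=1 w5=0 w4=0 w8=1 w1=0 clk=1 w2=0
t9.Δ1 w6=1 w7=1 w5=0 w4=0 w8=1 w1=0 clk=0 w2=0

0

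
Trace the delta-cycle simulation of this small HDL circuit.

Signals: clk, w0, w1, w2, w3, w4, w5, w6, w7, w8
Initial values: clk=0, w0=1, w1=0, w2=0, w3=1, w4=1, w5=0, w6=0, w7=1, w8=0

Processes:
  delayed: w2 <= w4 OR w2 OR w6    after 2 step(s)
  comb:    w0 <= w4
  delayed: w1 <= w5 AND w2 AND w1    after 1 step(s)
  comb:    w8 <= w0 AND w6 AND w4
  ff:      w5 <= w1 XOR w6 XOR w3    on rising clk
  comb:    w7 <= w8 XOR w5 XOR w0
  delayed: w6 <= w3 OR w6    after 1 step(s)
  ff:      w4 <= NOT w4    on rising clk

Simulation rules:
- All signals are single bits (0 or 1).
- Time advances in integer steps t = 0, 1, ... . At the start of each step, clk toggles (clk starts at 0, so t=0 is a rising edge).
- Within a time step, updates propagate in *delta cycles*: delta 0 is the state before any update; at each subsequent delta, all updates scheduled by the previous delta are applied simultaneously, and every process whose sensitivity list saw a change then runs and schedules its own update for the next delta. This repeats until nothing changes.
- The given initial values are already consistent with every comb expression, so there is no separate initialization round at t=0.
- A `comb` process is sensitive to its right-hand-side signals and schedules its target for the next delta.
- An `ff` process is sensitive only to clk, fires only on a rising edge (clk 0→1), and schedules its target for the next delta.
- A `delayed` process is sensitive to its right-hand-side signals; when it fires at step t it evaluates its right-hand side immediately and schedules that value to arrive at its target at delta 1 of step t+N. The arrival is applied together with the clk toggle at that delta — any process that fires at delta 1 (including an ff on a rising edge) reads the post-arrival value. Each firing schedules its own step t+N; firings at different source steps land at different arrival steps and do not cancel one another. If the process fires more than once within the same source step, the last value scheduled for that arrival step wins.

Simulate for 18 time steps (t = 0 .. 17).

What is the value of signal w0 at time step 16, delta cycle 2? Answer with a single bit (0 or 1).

1

t=0 Δ0: w7=1 w8=0 clk=0 w3=1 w1=0 w0=1 w5=0 w2=0 w4=1 w6=0
  Δ1: clk:0→1
  Δ2: w5:0→1, w4:1→0
  Δ3: w7:1→0, w0:1→0
  Δ4: w7:0→1
  (4Δ to stable)
t=1 Δ0: w7=1 w8=0 clk=1 w3=1 w1=0 w0=0 w5=1 w2=0 w4=0 w6=0
  Δ1: clk:1→0
  (1Δ to stable)
t=2 Δ0: w7=1 w8=0 clk=0 w3=1 w1=0 w0=0 w5=1 w2=0 w4=0 w6=0
  Δ1: clk:0→1
  Δ2: w4:0→1
  Δ3: w0:0→1
  Δ4: w7:1→0
  (4Δ to stable)
t=3 Δ0: w7=0 w8=0 clk=1 w3=1 w1=0 w0=1 w5=1 w2=0 w4=1 w6=0
  Δ1: clk:1→0
  (1Δ to stable)
t=4 Δ0: w7=0 w8=0 clk=0 w3=1 w1=0 w0=1 w5=1 w2=0 w4=1 w6=0
  Δ1: clk:0→1, w2:0→1
  Δ2: w4:1→0
  Δ3: w0:1→0
  Δ4: w7:0→1
  (4Δ to stable)
t=5 Δ0: w7=1 w8=0 clk=1 w3=1 w1=0 w0=0 w5=1 w2=1 w4=0 w6=0
  Δ1: clk:1→0
  (1Δ to stable)
t=6 Δ0: w7=1 w8=0 clk=0 w3=1 w1=0 w0=0 w5=1 w2=1 w4=0 w6=0
  Δ1: clk:0→1
  Δ2: w4:0→1
  Δ3: w0:0→1
  Δ4: w7:1→0
  (4Δ to stable)
t=7 Δ0: w7=0 w8=0 clk=1 w3=1 w1=0 w0=1 w5=1 w2=1 w4=1 w6=0
  Δ1: clk:1→0
  (1Δ to stable)
t=8 Δ0: w7=0 w8=0 clk=0 w3=1 w1=0 w0=1 w5=1 w2=1 w4=1 w6=0
  Δ1: clk:0→1
  Δ2: w4:1→0
  Δ3: w0:1→0
  Δ4: w7:0→1
  (4Δ to stable)
t=9 Δ0: w7=1 w8=0 clk=1 w3=1 w1=0 w0=0 w5=1 w2=1 w4=0 w6=0
  Δ1: clk:1→0
  (1Δ to stable)
t=10 Δ0: w7=1 w8=0 clk=0 w3=1 w1=0 w0=0 w5=1 w2=1 w4=0 w6=0
  Δ1: clk:0→1
  Δ2: w4:0→1
  Δ3: w0:0→1
  Δ4: w7:1→0
  (4Δ to stable)
t=11 Δ0: w7=0 w8=0 clk=1 w3=1 w1=0 w0=1 w5=1 w2=1 w4=1 w6=0
  Δ1: clk:1→0
  (1Δ to stable)
t=12 Δ0: w7=0 w8=0 clk=0 w3=1 w1=0 w0=1 w5=1 w2=1 w4=1 w6=0
  Δ1: clk:0→1
  Δ2: w4:1→0
  Δ3: w0:1→0
  Δ4: w7:0→1
  (4Δ to stable)
t=13 Δ0: w7=1 w8=0 clk=1 w3=1 w1=0 w0=0 w5=1 w2=1 w4=0 w6=0
  Δ1: clk:1→0
  (1Δ to stable)
t=14 Δ0: w7=1 w8=0 clk=0 w3=1 w1=0 w0=0 w5=1 w2=1 w4=0 w6=0
  Δ1: clk:0→1
  Δ2: w4:0→1
  Δ3: w0:0→1
  Δ4: w7:1→0
  (4Δ to stable)
t=15 Δ0: w7=0 w8=0 clk=1 w3=1 w1=0 w0=1 w5=1 w2=1 w4=1 w6=0
  Δ1: clk:1→0
  (1Δ to stable)
t=16 Δ0: w7=0 w8=0 clk=0 w3=1 w1=0 w0=1 w5=1 w2=1 w4=1 w6=0
  Δ1: clk:0→1
  Δ2: w4:1→0
  Δ3: w0:1→0
  Δ4: w7:0→1
  (4Δ to stable)
t=17 Δ0: w7=1 w8=0 clk=1 w3=1 w1=0 w0=0 w5=1 w2=1 w4=0 w6=0
  Δ1: clk:1→0
  (1Δ to stable)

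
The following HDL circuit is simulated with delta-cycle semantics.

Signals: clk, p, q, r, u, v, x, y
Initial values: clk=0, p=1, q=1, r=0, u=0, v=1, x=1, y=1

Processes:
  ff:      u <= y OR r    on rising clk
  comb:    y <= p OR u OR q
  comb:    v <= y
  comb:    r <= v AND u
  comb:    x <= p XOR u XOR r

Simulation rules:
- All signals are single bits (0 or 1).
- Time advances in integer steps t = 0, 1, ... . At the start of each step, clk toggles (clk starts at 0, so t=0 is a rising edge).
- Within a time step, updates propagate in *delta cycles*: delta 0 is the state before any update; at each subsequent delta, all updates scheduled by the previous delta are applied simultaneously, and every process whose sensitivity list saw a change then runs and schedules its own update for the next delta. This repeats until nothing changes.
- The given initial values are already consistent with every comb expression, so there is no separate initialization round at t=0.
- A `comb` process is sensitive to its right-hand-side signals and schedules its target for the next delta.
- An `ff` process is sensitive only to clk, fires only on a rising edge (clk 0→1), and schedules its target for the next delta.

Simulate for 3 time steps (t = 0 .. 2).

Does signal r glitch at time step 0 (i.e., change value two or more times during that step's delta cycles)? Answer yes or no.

no

t=0 Δ0: u=0 y=1 x=1 p=1 r=0 q=1 clk=0 v=1
  Δ1: clk:0→1
  Δ2: u:0→1
  Δ3: x:1→0, r:0→1
  Δ4: x:0→1
  (4Δ to stable)
t=1 Δ0: u=1 y=1 x=1 p=1 r=1 q=1 clk=1 v=1
  Δ1: clk:1→0
  (1Δ to stable)
t=2 Δ0: u=1 y=1 x=1 p=1 r=1 q=1 clk=0 v=1
  Δ1: clk:0→1
  (1Δ to stable)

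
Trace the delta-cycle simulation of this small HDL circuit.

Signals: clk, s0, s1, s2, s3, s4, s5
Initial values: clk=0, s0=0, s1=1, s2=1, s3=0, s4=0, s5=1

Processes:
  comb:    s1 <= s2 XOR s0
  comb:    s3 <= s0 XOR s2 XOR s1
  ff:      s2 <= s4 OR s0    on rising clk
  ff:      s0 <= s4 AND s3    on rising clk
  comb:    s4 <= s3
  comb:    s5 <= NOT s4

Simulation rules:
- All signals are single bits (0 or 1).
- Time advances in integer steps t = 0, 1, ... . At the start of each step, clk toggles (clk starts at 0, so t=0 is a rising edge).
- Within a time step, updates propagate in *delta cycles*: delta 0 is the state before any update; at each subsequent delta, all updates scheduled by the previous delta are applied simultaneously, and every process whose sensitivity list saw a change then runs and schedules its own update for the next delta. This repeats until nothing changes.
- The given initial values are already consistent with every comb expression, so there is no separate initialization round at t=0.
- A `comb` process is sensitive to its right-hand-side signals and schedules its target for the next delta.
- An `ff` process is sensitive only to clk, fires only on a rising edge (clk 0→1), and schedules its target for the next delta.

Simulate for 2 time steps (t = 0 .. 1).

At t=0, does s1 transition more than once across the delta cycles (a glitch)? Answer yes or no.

no

t=0 Δ0: s0=0 s2=1 s4=0 clk=0 s5=1 s3=0 s1=1
  Δ1: clk:0→1
  Δ2: s2:1→0
  Δ3: s3:0→1, s1:1→0
  Δ4: s4:0→1, s3:1→0
  Δ5: s4:1→0, s5:1→0
  Δ6: s5:0→1
  (6Δ to stable)
t=1 Δ0: s0=0 s2=0 s4=0 clk=1 s5=1 s3=0 s1=0
  Δ1: clk:1→0
  (1Δ to stable)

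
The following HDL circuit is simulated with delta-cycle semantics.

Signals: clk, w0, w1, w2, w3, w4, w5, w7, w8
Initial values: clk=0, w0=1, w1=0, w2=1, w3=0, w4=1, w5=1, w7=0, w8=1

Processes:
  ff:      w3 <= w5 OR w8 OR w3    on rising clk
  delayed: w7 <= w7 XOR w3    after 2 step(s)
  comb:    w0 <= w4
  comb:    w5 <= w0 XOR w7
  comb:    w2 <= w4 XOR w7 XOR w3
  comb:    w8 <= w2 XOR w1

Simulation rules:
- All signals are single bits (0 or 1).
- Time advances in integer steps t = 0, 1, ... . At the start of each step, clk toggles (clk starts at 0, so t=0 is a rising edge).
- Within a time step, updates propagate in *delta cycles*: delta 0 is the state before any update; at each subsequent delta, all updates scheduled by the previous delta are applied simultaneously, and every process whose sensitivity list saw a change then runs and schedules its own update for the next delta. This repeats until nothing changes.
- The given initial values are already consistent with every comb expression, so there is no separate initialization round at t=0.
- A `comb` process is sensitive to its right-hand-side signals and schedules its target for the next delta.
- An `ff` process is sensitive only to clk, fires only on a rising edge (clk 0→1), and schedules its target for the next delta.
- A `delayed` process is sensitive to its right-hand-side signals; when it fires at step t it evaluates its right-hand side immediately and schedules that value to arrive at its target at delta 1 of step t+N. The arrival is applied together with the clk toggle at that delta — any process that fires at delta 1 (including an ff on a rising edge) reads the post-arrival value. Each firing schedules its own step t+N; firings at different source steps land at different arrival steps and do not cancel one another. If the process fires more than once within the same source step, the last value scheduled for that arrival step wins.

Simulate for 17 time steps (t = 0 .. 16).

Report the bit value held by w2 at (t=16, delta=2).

0

[bits: w0,w1,clk,w3,w5,w7,w8,w2,w4]
t=0: Δ0=100010111 Δ1=101010111 Δ2=101110111 Δ3=101110101 Δ4=101110001 | 4Δ
t=1: Δ0=101110001 Δ1=100110001 | 1Δ
t=2: Δ0=100110001 Δ1=101111001 Δ2=101101011 Δ3=101101111 | 3Δ
t=3: Δ0=101101111 Δ1=100101111 | 1Δ
t=4: Δ0=100101111 Δ1=101100111 Δ2=101110101 Δ3=101110001 | 3Δ
t=5: Δ0=101110001 Δ1=100110001 | 1Δ
t=6: Δ0=100110001 Δ1=101111001 Δ2=101101011 Δ3=101101111 | 3Δ
t=7: Δ0=101101111 Δ1=100101111 | 1Δ
t=8: Δ0=100101111 Δ1=101100111 Δ2=101110101 Δ3=101110001 | 3Δ
t=9: Δ0=101110001 Δ1=100110001 | 1Δ
t=10: Δ0=100110001 Δ1=101111001 Δ2=101101011 Δ3=101101111 | 3Δ
t=11: Δ0=101101111 Δ1=100101111 | 1Δ
t=12: Δ0=100101111 Δ1=101100111 Δ2=101110101 Δ3=101110001 | 3Δ
t=13: Δ0=101110001 Δ1=100110001 | 1Δ
t=14: Δ0=100110001 Δ1=101111001 Δ2=101101011 Δ3=101101111 | 3Δ
t=15: Δ0=101101111 Δ1=100101111 | 1Δ
t=16: Δ0=100101111 Δ1=101100111 Δ2=101110101 Δ3=101110001 | 3Δ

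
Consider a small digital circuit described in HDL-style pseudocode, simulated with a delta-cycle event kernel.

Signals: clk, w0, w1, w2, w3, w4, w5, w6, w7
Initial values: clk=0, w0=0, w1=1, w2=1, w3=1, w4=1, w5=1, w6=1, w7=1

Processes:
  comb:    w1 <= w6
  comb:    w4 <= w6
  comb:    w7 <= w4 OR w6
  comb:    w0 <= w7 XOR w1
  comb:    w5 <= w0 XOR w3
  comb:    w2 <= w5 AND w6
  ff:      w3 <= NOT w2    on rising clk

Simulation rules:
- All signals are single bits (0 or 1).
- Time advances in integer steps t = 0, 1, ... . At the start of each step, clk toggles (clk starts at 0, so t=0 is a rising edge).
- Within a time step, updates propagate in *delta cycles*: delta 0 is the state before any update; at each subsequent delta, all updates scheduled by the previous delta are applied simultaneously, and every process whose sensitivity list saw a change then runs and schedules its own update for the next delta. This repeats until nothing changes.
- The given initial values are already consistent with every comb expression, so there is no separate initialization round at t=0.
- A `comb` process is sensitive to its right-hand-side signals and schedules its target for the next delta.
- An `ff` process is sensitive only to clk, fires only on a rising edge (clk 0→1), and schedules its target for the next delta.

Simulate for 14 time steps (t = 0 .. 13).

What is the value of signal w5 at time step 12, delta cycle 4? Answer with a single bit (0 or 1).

t=0 Δ0: w0=0 w2=1 clk=0 w3=1 w5=1 w6=1 w7=1 w4=1 w1=1
  Δ1: clk:0→1
  Δ2: w3:1→0
  Δ3: w5:1→0
  Δ4: w2:1→0
  (4Δ to stable)
t=1 Δ0: w0=0 w2=0 clk=1 w3=0 w5=0 w6=1 w7=1 w4=1 w1=1
  Δ1: clk:1→0
  (1Δ to stable)
t=2 Δ0: w0=0 w2=0 clk=0 w3=0 w5=0 w6=1 w7=1 w4=1 w1=1
  Δ1: clk:0→1
  Δ2: w3:0→1
  Δ3: w5:0→1
  Δ4: w2:0→1
  (4Δ to stable)
t=3 Δ0: w0=0 w2=1 clk=1 w3=1 w5=1 w6=1 w7=1 w4=1 w1=1
  Δ1: clk:1→0
  (1Δ to stable)
t=4 Δ0: w0=0 w2=1 clk=0 w3=1 w5=1 w6=1 w7=1 w4=1 w1=1
  Δ1: clk:0→1
  Δ2: w3:1→0
  Δ3: w5:1→0
  Δ4: w2:1→0
  (4Δ to stable)
t=5 Δ0: w0=0 w2=0 clk=1 w3=0 w5=0 w6=1 w7=1 w4=1 w1=1
  Δ1: clk:1→0
  (1Δ to stable)
t=6 Δ0: w0=0 w2=0 clk=0 w3=0 w5=0 w6=1 w7=1 w4=1 w1=1
  Δ1: clk:0→1
  Δ2: w3:0→1
  Δ3: w5:0→1
  Δ4: w2:0→1
  (4Δ to stable)
t=7 Δ0: w0=0 w2=1 clk=1 w3=1 w5=1 w6=1 w7=1 w4=1 w1=1
  Δ1: clk:1→0
  (1Δ to stable)
t=8 Δ0: w0=0 w2=1 clk=0 w3=1 w5=1 w6=1 w7=1 w4=1 w1=1
  Δ1: clk:0→1
  Δ2: w3:1→0
  Δ3: w5:1→0
  Δ4: w2:1→0
  (4Δ to stable)
t=9 Δ0: w0=0 w2=0 clk=1 w3=0 w5=0 w6=1 w7=1 w4=1 w1=1
  Δ1: clk:1→0
  (1Δ to stable)
t=10 Δ0: w0=0 w2=0 clk=0 w3=0 w5=0 w6=1 w7=1 w4=1 w1=1
  Δ1: clk:0→1
  Δ2: w3:0→1
  Δ3: w5:0→1
  Δ4: w2:0→1
  (4Δ to stable)
t=11 Δ0: w0=0 w2=1 clk=1 w3=1 w5=1 w6=1 w7=1 w4=1 w1=1
  Δ1: clk:1→0
  (1Δ to stable)
t=12 Δ0: w0=0 w2=1 clk=0 w3=1 w5=1 w6=1 w7=1 w4=1 w1=1
  Δ1: clk:0→1
  Δ2: w3:1→0
  Δ3: w5:1→0
  Δ4: w2:1→0
  (4Δ to stable)
t=13 Δ0: w0=0 w2=0 clk=1 w3=0 w5=0 w6=1 w7=1 w4=1 w1=1
  Δ1: clk:1→0
  (1Δ to stable)

0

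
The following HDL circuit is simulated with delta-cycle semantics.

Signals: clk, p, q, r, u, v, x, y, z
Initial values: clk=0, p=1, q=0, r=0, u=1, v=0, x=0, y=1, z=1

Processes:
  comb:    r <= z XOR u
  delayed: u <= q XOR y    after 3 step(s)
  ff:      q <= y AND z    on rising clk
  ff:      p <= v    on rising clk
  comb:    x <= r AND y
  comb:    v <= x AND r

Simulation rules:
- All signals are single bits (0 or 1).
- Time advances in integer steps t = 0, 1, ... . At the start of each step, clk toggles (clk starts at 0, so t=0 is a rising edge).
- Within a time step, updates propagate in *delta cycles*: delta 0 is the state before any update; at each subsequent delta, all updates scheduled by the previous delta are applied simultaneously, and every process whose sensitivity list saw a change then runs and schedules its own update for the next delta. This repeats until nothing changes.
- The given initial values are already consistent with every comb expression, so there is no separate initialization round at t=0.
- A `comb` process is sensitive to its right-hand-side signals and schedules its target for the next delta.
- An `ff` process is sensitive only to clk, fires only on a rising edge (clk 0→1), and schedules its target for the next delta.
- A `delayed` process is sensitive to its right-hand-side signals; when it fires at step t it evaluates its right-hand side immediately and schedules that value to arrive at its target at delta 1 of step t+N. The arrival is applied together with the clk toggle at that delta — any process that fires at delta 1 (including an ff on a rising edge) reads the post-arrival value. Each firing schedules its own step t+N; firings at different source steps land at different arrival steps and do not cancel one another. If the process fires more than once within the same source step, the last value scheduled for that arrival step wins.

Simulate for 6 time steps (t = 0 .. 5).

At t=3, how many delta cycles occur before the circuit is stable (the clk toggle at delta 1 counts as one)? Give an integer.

4

t0.Δ0 y=1 u=1 r=0 x=0 z=1 q=0 v=0 p=1 clk=0
t0.Δ1 y=1 u=1 r=0 x=0 z=1 q=0 v=0 p=1 clk=1
t0.Δ2 y=1 u=1 r=0 x=0 z=1 q=1 v=0 p=0 clk=1
t1.Δ0 y=1 u=1 r=0 x=0 z=1 q=1 v=0 p=0 clk=1
t1.Δ1 y=1 u=1 r=0 x=0 z=1 q=1 v=0 p=0 clk=0
t2.Δ0 y=1 u=1 r=0 x=0 z=1 q=1 v=0 p=0 clk=0
t2.Δ1 y=1 u=1 r=0 x=0 z=1 q=1 v=0 p=0 clk=1
t3.Δ0 y=1 u=1 r=0 x=0 z=1 q=1 v=0 p=0 clk=1
t3.Δ1 y=1 u=0 r=0 x=0 z=1 q=1 v=0 p=0 clk=0
t3.Δ2 y=1 u=0 r=1 x=0 z=1 q=1 v=0 p=0 clk=0
t3.Δ3 y=1 u=0 r=1 x=1 z=1 q=1 v=0 p=0 clk=0
t3.Δ4 y=1 u=0 r=1 x=1 z=1 q=1 v=1 p=0 clk=0
t4.Δ0 y=1 u=0 r=1 x=1 z=1 q=1 v=1 p=0 clk=0
t4.Δ1 y=1 u=0 r=1 x=1 z=1 q=1 v=1 p=0 clk=1
t4.Δ2 y=1 u=0 r=1 x=1 z=1 q=1 v=1 p=1 clk=1
t5.Δ0 y=1 u=0 r=1 x=1 z=1 q=1 v=1 p=1 clk=1
t5.Δ1 y=1 u=0 r=1 x=1 z=1 q=1 v=1 p=1 clk=0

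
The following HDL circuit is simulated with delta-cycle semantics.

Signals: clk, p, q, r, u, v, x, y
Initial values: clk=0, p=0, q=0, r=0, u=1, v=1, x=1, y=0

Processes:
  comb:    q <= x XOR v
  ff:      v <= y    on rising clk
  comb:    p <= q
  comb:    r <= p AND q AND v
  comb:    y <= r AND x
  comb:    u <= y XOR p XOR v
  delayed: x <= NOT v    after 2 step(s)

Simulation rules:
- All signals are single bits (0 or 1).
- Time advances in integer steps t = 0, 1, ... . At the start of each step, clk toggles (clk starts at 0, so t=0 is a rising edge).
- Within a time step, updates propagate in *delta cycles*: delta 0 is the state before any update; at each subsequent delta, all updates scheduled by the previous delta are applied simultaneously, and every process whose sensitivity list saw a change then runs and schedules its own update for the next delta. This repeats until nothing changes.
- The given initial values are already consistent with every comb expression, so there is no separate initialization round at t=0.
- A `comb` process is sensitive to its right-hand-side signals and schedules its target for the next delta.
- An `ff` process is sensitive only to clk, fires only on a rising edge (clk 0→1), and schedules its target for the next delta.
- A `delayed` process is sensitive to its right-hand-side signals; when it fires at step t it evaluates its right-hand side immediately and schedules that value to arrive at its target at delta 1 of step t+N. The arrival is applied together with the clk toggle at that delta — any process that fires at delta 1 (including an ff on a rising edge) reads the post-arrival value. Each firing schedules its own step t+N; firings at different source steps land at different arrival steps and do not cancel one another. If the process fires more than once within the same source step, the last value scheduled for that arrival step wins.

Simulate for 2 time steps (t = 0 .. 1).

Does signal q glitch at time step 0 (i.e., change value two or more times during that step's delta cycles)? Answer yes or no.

t=0 Δ0: q=0 x=1 p=0 y=0 r=0 u=1 clk=0 v=1
  Δ1: clk:0→1
  Δ2: v:1→0
  Δ3: q:0→1, u:1→0
  Δ4: p:0→1
  Δ5: u:0→1
  (5Δ to stable)
t=1 Δ0: q=1 x=1 p=1 y=0 r=0 u=1 clk=1 v=0
  Δ1: clk:1→0
  (1Δ to stable)

no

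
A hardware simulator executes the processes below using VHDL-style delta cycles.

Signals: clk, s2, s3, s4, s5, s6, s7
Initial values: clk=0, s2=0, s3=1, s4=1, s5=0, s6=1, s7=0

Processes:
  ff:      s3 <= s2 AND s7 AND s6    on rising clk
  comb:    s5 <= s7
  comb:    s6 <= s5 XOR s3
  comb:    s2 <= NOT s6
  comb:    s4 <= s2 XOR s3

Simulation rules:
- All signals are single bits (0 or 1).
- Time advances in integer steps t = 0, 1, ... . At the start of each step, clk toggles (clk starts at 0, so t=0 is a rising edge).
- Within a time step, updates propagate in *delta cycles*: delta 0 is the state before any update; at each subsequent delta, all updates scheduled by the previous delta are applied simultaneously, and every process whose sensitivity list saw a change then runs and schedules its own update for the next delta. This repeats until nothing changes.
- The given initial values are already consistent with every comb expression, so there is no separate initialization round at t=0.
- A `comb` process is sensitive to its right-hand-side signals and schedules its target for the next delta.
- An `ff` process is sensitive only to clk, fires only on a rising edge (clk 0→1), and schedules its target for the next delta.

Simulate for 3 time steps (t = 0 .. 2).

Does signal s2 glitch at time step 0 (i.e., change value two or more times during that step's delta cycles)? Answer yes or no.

t=0 Δ0: s5=0 s3=1 s7=0 clk=0 s2=0 s4=1 s6=1
  Δ1: clk:0→1
  Δ2: s3:1→0
  Δ3: s4:1→0, s6:1→0
  Δ4: s2:0→1
  Δ5: s4:0→1
  (5Δ to stable)
t=1 Δ0: s5=0 s3=0 s7=0 clk=1 s2=1 s4=1 s6=0
  Δ1: clk:1→0
  (1Δ to stable)
t=2 Δ0: s5=0 s3=0 s7=0 clk=0 s2=1 s4=1 s6=0
  Δ1: clk:0→1
  (1Δ to stable)

no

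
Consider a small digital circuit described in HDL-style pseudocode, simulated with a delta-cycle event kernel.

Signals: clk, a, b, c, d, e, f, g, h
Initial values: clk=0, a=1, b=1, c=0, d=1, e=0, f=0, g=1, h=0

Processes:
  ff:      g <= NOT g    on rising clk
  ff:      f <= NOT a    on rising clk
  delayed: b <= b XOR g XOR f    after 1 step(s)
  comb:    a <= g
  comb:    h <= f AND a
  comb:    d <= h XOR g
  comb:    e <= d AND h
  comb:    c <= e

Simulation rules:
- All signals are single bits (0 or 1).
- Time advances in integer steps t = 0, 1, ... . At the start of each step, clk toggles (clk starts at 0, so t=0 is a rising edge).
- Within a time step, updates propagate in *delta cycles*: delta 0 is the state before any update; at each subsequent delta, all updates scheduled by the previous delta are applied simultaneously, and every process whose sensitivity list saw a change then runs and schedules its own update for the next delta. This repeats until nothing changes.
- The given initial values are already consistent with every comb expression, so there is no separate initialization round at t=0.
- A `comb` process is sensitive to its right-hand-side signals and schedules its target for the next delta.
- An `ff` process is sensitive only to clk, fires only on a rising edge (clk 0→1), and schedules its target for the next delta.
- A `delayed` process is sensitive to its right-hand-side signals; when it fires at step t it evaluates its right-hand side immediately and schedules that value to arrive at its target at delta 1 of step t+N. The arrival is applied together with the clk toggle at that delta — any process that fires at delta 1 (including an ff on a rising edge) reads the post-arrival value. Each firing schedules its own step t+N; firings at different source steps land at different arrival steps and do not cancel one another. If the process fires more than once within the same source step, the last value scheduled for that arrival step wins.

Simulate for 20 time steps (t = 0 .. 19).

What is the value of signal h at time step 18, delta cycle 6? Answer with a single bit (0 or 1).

1

t0.Δ0 clk=0 f=0 c=0 e=0 h=0 b=1 a=1 d=1 g=1
t0.Δ1 clk=1 f=0 c=0 e=0 h=0 b=1 a=1 d=1 g=1
t0.Δ2 clk=1 f=0 c=0 e=0 h=0 b=1 a=1 d=1 g=0
t0.Δ3 clk=1 f=0 c=0 e=0 h=0 b=1 a=0 d=0 g=0
t1.Δ0 clk=1 f=0 c=0 e=0 h=0 b=1 a=0 d=0 g=0
t1.Δ1 clk=0 f=0 c=0 e=0 h=0 b=1 a=0 d=0 g=0
t2.Δ0 clk=0 f=0 c=0 e=0 h=0 b=1 a=0 d=0 g=0
t2.Δ1 clk=1 f=0 c=0 e=0 h=0 b=1 a=0 d=0 g=0
t2.Δ2 clk=1 f=1 c=0 e=0 h=0 b=1 a=0 d=0 g=1
t2.Δ3 clk=1 f=1 c=0 e=0 h=0 b=1 a=1 d=1 g=1
t2.Δ4 clk=1 f=1 c=0 e=0 h=1 b=1 a=1 d=1 g=1
t2.Δ5 clk=1 f=1 c=0 e=1 h=1 b=1 a=1 d=0 g=1
t2.Δ6 clk=1 f=1 c=1 e=0 h=1 b=1 a=1 d=0 g=1
t2.Δ7 clk=1 f=1 c=0 e=0 h=1 b=1 a=1 d=0 g=1
t3.Δ0 clk=1 f=1 c=0 e=0 h=1 b=1 a=1 d=0 g=1
t3.Δ1 clk=0 f=1 c=0 e=0 h=1 b=1 a=1 d=0 g=1
t4.Δ0 clk=0 f=1 c=0 e=0 h=1 b=1 a=1 d=0 g=1
t4.Δ1 clk=1 f=1 c=0 e=0 h=1 b=1 a=1 d=0 g=1
t4.Δ2 clk=1 f=0 c=0 e=0 h=1 b=1 a=1 d=0 g=0
t4.Δ3 clk=1 f=0 c=0 e=0 h=0 b=1 a=0 d=1 g=0
t4.Δ4 clk=1 f=0 c=0 e=0 h=0 b=1 a=0 d=0 g=0
t5.Δ0 clk=1 f=0 c=0 e=0 h=0 b=1 a=0 d=0 g=0
t5.Δ1 clk=0 f=0 c=0 e=0 h=0 b=1 a=0 d=0 g=0
t6.Δ0 clk=0 f=0 c=0 e=0 h=0 b=1 a=0 d=0 g=0
t6.Δ1 clk=1 f=0 c=0 e=0 h=0 b=1 a=0 d=0 g=0
t6.Δ2 clk=1 f=1 c=0 e=0 h=0 b=1 a=0 d=0 g=1
t6.Δ3 clk=1 f=1 c=0 e=0 h=0 b=1 a=1 d=1 g=1
t6.Δ4 clk=1 f=1 c=0 e=0 h=1 b=1 a=1 d=1 g=1
t6.Δ5 clk=1 f=1 c=0 e=1 h=1 b=1 a=1 d=0 g=1
t6.Δ6 clk=1 f=1 c=1 e=0 h=1 b=1 a=1 d=0 g=1
t6.Δ7 clk=1 f=1 c=0 e=0 h=1 b=1 a=1 d=0 g=1
t7.Δ0 clk=1 f=1 c=0 e=0 h=1 b=1 a=1 d=0 g=1
t7.Δ1 clk=0 f=1 c=0 e=0 h=1 b=1 a=1 d=0 g=1
t8.Δ0 clk=0 f=1 c=0 e=0 h=1 b=1 a=1 d=0 g=1
t8.Δ1 clk=1 f=1 c=0 e=0 h=1 b=1 a=1 d=0 g=1
t8.Δ2 clk=1 f=0 c=0 e=0 h=1 b=1 a=1 d=0 g=0
t8.Δ3 clk=1 f=0 c=0 e=0 h=0 b=1 a=0 d=1 g=0
t8.Δ4 clk=1 f=0 c=0 e=0 h=0 b=1 a=0 d=0 g=0
t9.Δ0 clk=1 f=0 c=0 e=0 h=0 b=1 a=0 d=0 g=0
t9.Δ1 clk=0 f=0 c=0 e=0 h=0 b=1 a=0 d=0 g=0
t10.Δ0 clk=0 f=0 c=0 e=0 h=0 b=1 a=0 d=0 g=0
t10.Δ1 clk=1 f=0 c=0 e=0 h=0 b=1 a=0 d=0 g=0
t10.Δ2 clk=1 f=1 c=0 e=0 h=0 b=1 a=0 d=0 g=1
t10.Δ3 clk=1 f=1 c=0 e=0 h=0 b=1 a=1 d=1 g=1
t10.Δ4 clk=1 f=1 c=0 e=0 h=1 b=1 a=1 d=1 g=1
t10.Δ5 clk=1 f=1 c=0 e=1 h=1 b=1 a=1 d=0 g=1
t10.Δ6 clk=1 f=1 c=1 e=0 h=1 b=1 a=1 d=0 g=1
t10.Δ7 clk=1 f=1 c=0 e=0 h=1 b=1 a=1 d=0 g=1
t11.Δ0 clk=1 f=1 c=0 e=0 h=1 b=1 a=1 d=0 g=1
t11.Δ1 clk=0 f=1 c=0 e=0 h=1 b=1 a=1 d=0 g=1
t12.Δ0 clk=0 f=1 c=0 e=0 h=1 b=1 a=1 d=0 g=1
t12.Δ1 clk=1 f=1 c=0 e=0 h=1 b=1 a=1 d=0 g=1
t12.Δ2 clk=1 f=0 c=0 e=0 h=1 b=1 a=1 d=0 g=0
t12.Δ3 clk=1 f=0 c=0 e=0 h=0 b=1 a=0 d=1 g=0
t12.Δ4 clk=1 f=0 c=0 e=0 h=0 b=1 a=0 d=0 g=0
t13.Δ0 clk=1 f=0 c=0 e=0 h=0 b=1 a=0 d=0 g=0
t13.Δ1 clk=0 f=0 c=0 e=0 h=0 b=1 a=0 d=0 g=0
t14.Δ0 clk=0 f=0 c=0 e=0 h=0 b=1 a=0 d=0 g=0
t14.Δ1 clk=1 f=0 c=0 e=0 h=0 b=1 a=0 d=0 g=0
t14.Δ2 clk=1 f=1 c=0 e=0 h=0 b=1 a=0 d=0 g=1
t14.Δ3 clk=1 f=1 c=0 e=0 h=0 b=1 a=1 d=1 g=1
t14.Δ4 clk=1 f=1 c=0 e=0 h=1 b=1 a=1 d=1 g=1
t14.Δ5 clk=1 f=1 c=0 e=1 h=1 b=1 a=1 d=0 g=1
t14.Δ6 clk=1 f=1 c=1 e=0 h=1 b=1 a=1 d=0 g=1
t14.Δ7 clk=1 f=1 c=0 e=0 h=1 b=1 a=1 d=0 g=1
t15.Δ0 clk=1 f=1 c=0 e=0 h=1 b=1 a=1 d=0 g=1
t15.Δ1 clk=0 f=1 c=0 e=0 h=1 b=1 a=1 d=0 g=1
t16.Δ0 clk=0 f=1 c=0 e=0 h=1 b=1 a=1 d=0 g=1
t16.Δ1 clk=1 f=1 c=0 e=0 h=1 b=1 a=1 d=0 g=1
t16.Δ2 clk=1 f=0 c=0 e=0 h=1 b=1 a=1 d=0 g=0
t16.Δ3 clk=1 f=0 c=0 e=0 h=0 b=1 a=0 d=1 g=0
t16.Δ4 clk=1 f=0 c=0 e=0 h=0 b=1 a=0 d=0 g=0
t17.Δ0 clk=1 f=0 c=0 e=0 h=0 b=1 a=0 d=0 g=0
t17.Δ1 clk=0 f=0 c=0 e=0 h=0 b=1 a=0 d=0 g=0
t18.Δ0 clk=0 f=0 c=0 e=0 h=0 b=1 a=0 d=0 g=0
t18.Δ1 clk=1 f=0 c=0 e=0 h=0 b=1 a=0 d=0 g=0
t18.Δ2 clk=1 f=1 c=0 e=0 h=0 b=1 a=0 d=0 g=1
t18.Δ3 clk=1 f=1 c=0 e=0 h=0 b=1 a=1 d=1 g=1
t18.Δ4 clk=1 f=1 c=0 e=0 h=1 b=1 a=1 d=1 g=1
t18.Δ5 clk=1 f=1 c=0 e=1 h=1 b=1 a=1 d=0 g=1
t18.Δ6 clk=1 f=1 c=1 e=0 h=1 b=1 a=1 d=0 g=1
t18.Δ7 clk=1 f=1 c=0 e=0 h=1 b=1 a=1 d=0 g=1
t19.Δ0 clk=1 f=1 c=0 e=0 h=1 b=1 a=1 d=0 g=1
t19.Δ1 clk=0 f=1 c=0 e=0 h=1 b=1 a=1 d=0 g=1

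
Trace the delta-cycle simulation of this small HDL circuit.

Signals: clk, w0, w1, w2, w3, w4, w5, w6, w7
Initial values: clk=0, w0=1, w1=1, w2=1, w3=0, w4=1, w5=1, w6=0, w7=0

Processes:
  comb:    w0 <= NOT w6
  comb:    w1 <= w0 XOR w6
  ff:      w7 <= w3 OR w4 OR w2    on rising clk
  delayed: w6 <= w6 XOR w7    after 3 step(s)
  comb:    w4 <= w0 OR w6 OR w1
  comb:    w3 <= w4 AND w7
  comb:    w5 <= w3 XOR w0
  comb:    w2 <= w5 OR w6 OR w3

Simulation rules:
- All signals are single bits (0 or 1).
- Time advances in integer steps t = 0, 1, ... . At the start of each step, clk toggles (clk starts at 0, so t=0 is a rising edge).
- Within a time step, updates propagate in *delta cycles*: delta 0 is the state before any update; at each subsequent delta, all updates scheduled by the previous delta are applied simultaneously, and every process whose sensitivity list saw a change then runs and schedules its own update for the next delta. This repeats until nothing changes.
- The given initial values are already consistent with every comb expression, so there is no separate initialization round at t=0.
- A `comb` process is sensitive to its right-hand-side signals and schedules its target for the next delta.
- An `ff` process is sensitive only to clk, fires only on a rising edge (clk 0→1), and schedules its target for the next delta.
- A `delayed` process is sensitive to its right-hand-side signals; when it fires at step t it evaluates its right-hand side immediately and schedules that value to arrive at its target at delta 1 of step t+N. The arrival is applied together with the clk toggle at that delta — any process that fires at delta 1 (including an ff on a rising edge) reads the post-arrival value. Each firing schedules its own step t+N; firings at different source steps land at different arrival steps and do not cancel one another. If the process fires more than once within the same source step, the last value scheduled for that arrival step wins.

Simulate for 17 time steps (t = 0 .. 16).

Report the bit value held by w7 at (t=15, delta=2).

1

t=0 Δ0: w3=0 w6=0 w5=1 w2=1 w1=1 w4=1 clk=0 w0=1 w7=0
  Δ1: clk:0→1
  Δ2: w7:0→1
  Δ3: w3:0→1
  Δ4: w5:1→0
  (4Δ to stable)
t=1 Δ0: w3=1 w6=0 w5=0 w2=1 w1=1 w4=1 clk=1 w0=1 w7=1
  Δ1: clk:1→0
  (1Δ to stable)
t=2 Δ0: w3=1 w6=0 w5=0 w2=1 w1=1 w4=1 clk=0 w0=1 w7=1
  Δ1: clk:0→1
  (1Δ to stable)
t=3 Δ0: w3=1 w6=0 w5=0 w2=1 w1=1 w4=1 clk=1 w0=1 w7=1
  Δ1: w6:0→1, clk:1→0
  Δ2: w1:1→0, w0:1→0
  Δ3: w5:0→1, w1:0→1
  (3Δ to stable)
t=4 Δ0: w3=1 w6=1 w5=1 w2=1 w1=1 w4=1 clk=0 w0=0 w7=1
  Δ1: clk:0→1
  (1Δ to stable)
t=5 Δ0: w3=1 w6=1 w5=1 w2=1 w1=1 w4=1 clk=1 w0=0 w7=1
  Δ1: clk:1→0
  (1Δ to stable)
t=6 Δ0: w3=1 w6=1 w5=1 w2=1 w1=1 w4=1 clk=0 w0=0 w7=1
  Δ1: w6:1→0, clk:0→1
  Δ2: w1:1→0, w0:0→1
  Δ3: w5:1→0, w1:0→1
  (3Δ to stable)
t=7 Δ0: w3=1 w6=0 w5=0 w2=1 w1=1 w4=1 clk=1 w0=1 w7=1
  Δ1: clk:1→0
  (1Δ to stable)
t=8 Δ0: w3=1 w6=0 w5=0 w2=1 w1=1 w4=1 clk=0 w0=1 w7=1
  Δ1: clk:0→1
  (1Δ to stable)
t=9 Δ0: w3=1 w6=0 w5=0 w2=1 w1=1 w4=1 clk=1 w0=1 w7=1
  Δ1: w6:0→1, clk:1→0
  Δ2: w1:1→0, w0:1→0
  Δ3: w5:0→1, w1:0→1
  (3Δ to stable)
t=10 Δ0: w3=1 w6=1 w5=1 w2=1 w1=1 w4=1 clk=0 w0=0 w7=1
  Δ1: clk:0→1
  (1Δ to stable)
t=11 Δ0: w3=1 w6=1 w5=1 w2=1 w1=1 w4=1 clk=1 w0=0 w7=1
  Δ1: clk:1→0
  (1Δ to stable)
t=12 Δ0: w3=1 w6=1 w5=1 w2=1 w1=1 w4=1 clk=0 w0=0 w7=1
  Δ1: w6:1→0, clk:0→1
  Δ2: w1:1→0, w0:0→1
  Δ3: w5:1→0, w1:0→1
  (3Δ to stable)
t=13 Δ0: w3=1 w6=0 w5=0 w2=1 w1=1 w4=1 clk=1 w0=1 w7=1
  Δ1: clk:1→0
  (1Δ to stable)
t=14 Δ0: w3=1 w6=0 w5=0 w2=1 w1=1 w4=1 clk=0 w0=1 w7=1
  Δ1: clk:0→1
  (1Δ to stable)
t=15 Δ0: w3=1 w6=0 w5=0 w2=1 w1=1 w4=1 clk=1 w0=1 w7=1
  Δ1: w6:0→1, clk:1→0
  Δ2: w1:1→0, w0:1→0
  Δ3: w5:0→1, w1:0→1
  (3Δ to stable)
t=16 Δ0: w3=1 w6=1 w5=1 w2=1 w1=1 w4=1 clk=0 w0=0 w7=1
  Δ1: clk:0→1
  (1Δ to stable)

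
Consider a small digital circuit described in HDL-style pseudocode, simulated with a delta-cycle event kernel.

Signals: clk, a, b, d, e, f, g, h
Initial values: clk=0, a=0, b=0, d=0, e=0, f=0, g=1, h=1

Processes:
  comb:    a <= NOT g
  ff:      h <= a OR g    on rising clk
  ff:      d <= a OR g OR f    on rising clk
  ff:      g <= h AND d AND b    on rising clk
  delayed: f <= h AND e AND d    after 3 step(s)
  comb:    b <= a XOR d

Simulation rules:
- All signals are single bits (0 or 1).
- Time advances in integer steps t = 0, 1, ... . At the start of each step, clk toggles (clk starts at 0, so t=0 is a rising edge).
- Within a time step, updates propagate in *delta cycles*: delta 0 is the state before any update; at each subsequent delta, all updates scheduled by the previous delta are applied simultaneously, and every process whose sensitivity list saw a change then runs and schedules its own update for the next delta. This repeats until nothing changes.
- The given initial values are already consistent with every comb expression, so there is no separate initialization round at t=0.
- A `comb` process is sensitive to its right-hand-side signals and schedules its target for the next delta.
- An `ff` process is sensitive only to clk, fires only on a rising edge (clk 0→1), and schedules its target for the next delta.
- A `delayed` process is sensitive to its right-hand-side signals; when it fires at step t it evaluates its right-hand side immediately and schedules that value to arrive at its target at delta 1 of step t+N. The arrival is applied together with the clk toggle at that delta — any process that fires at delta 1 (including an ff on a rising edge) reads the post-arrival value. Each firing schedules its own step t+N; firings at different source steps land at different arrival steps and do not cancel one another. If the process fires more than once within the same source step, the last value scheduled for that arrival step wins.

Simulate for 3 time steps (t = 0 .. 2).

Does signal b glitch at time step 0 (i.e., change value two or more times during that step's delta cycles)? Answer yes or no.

yes

[bits: clk,h,e,d,g,f,a,b]
t=0: Δ0=01001000 Δ1=11001000 Δ2=11010000 Δ3=11010011 Δ4=11010010 | 4Δ
t=1: Δ0=11010010 Δ1=01010010 | 1Δ
t=2: Δ0=01010010 Δ1=11010010 | 1Δ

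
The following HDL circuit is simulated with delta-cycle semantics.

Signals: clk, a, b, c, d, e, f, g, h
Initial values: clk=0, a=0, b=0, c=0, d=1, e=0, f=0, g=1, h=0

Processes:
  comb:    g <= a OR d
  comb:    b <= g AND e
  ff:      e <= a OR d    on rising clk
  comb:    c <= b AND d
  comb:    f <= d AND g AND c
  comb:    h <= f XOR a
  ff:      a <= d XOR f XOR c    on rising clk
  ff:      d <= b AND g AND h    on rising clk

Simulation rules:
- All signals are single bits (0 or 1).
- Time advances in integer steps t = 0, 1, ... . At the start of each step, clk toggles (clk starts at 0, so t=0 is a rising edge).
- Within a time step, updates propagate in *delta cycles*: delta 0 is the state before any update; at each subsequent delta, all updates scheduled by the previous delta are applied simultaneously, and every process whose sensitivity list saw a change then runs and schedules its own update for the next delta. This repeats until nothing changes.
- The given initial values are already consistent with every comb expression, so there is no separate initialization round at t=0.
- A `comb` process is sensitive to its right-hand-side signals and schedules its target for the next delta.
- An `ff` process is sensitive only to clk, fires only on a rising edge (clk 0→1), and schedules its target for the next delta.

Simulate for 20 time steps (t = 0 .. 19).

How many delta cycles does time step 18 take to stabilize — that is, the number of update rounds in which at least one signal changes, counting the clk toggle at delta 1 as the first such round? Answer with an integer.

4

t0.Δ0 b=0 c=0 clk=0 a=0 e=0 g=1 f=0 h=0 d=1
t0.Δ1 b=0 c=0 clk=1 a=0 e=0 g=1 f=0 h=0 d=1
t0.Δ2 b=0 c=0 clk=1 a=1 e=1 g=1 f=0 h=0 d=0
t0.Δ3 b=1 c=0 clk=1 a=1 e=1 g=1 f=0 h=1 d=0
t1.Δ0 b=1 c=0 clk=1 a=1 e=1 g=1 f=0 h=1 d=0
t1.Δ1 b=1 c=0 clk=0 a=1 e=1 g=1 f=0 h=1 d=0
t2.Δ0 b=1 c=0 clk=0 a=1 e=1 g=1 f=0 h=1 d=0
t2.Δ1 b=1 c=0 clk=1 a=1 e=1 g=1 f=0 h=1 d=0
t2.Δ2 b=1 c=0 clk=1 a=0 e=1 g=1 f=0 h=1 d=1
t2.Δ3 b=1 c=1 clk=1 a=0 e=1 g=1 f=0 h=0 d=1
t2.Δ4 b=1 c=1 clk=1 a=0 e=1 g=1 f=1 h=0 d=1
t2.Δ5 b=1 c=1 clk=1 a=0 e=1 g=1 f=1 h=1 d=1
t3.Δ0 b=1 c=1 clk=1 a=0 e=1 g=1 f=1 h=1 d=1
t3.Δ1 b=1 c=1 clk=0 a=0 e=1 g=1 f=1 h=1 d=1
t4.Δ0 b=1 c=1 clk=0 a=0 e=1 g=1 f=1 h=1 d=1
t4.Δ1 b=1 c=1 clk=1 a=0 e=1 g=1 f=1 h=1 d=1
t4.Δ2 b=1 c=1 clk=1 a=1 e=1 g=1 f=1 h=1 d=1
t4.Δ3 b=1 c=1 clk=1 a=1 e=1 g=1 f=1 h=0 d=1
t5.Δ0 b=1 c=1 clk=1 a=1 e=1 g=1 f=1 h=0 d=1
t5.Δ1 b=1 c=1 clk=0 a=1 e=1 g=1 f=1 h=0 d=1
t6.Δ0 b=1 c=1 clk=0 a=1 e=1 g=1 f=1 h=0 d=1
t6.Δ1 b=1 c=1 clk=1 a=1 e=1 g=1 f=1 h=0 d=1
t6.Δ2 b=1 c=1 clk=1 a=1 e=1 g=1 f=1 h=0 d=0
t6.Δ3 b=1 c=0 clk=1 a=1 e=1 g=1 f=0 h=0 d=0
t6.Δ4 b=1 c=0 clk=1 a=1 e=1 g=1 f=0 h=1 d=0
t7.Δ0 b=1 c=0 clk=1 a=1 e=1 g=1 f=0 h=1 d=0
t7.Δ1 b=1 c=0 clk=0 a=1 e=1 g=1 f=0 h=1 d=0
t8.Δ0 b=1 c=0 clk=0 a=1 e=1 g=1 f=0 h=1 d=0
t8.Δ1 b=1 c=0 clk=1 a=1 e=1 g=1 f=0 h=1 d=0
t8.Δ2 b=1 c=0 clk=1 a=0 e=1 g=1 f=0 h=1 d=1
t8.Δ3 b=1 c=1 clk=1 a=0 e=1 g=1 f=0 h=0 d=1
t8.Δ4 b=1 c=1 clk=1 a=0 e=1 g=1 f=1 h=0 d=1
t8.Δ5 b=1 c=1 clk=1 a=0 e=1 g=1 f=1 h=1 d=1
t9.Δ0 b=1 c=1 clk=1 a=0 e=1 g=1 f=1 h=1 d=1
t9.Δ1 b=1 c=1 clk=0 a=0 e=1 g=1 f=1 h=1 d=1
t10.Δ0 b=1 c=1 clk=0 a=0 e=1 g=1 f=1 h=1 d=1
t10.Δ1 b=1 c=1 clk=1 a=0 e=1 g=1 f=1 h=1 d=1
t10.Δ2 b=1 c=1 clk=1 a=1 e=1 g=1 f=1 h=1 d=1
t10.Δ3 b=1 c=1 clk=1 a=1 e=1 g=1 f=1 h=0 d=1
t11.Δ0 b=1 c=1 clk=1 a=1 e=1 g=1 f=1 h=0 d=1
t11.Δ1 b=1 c=1 clk=0 a=1 e=1 g=1 f=1 h=0 d=1
t12.Δ0 b=1 c=1 clk=0 a=1 e=1 g=1 f=1 h=0 d=1
t12.Δ1 b=1 c=1 clk=1 a=1 e=1 g=1 f=1 h=0 d=1
t12.Δ2 b=1 c=1 clk=1 a=1 e=1 g=1 f=1 h=0 d=0
t12.Δ3 b=1 c=0 clk=1 a=1 e=1 g=1 f=0 h=0 d=0
t12.Δ4 b=1 c=0 clk=1 a=1 e=1 g=1 f=0 h=1 d=0
t13.Δ0 b=1 c=0 clk=1 a=1 e=1 g=1 f=0 h=1 d=0
t13.Δ1 b=1 c=0 clk=0 a=1 e=1 g=1 f=0 h=1 d=0
t14.Δ0 b=1 c=0 clk=0 a=1 e=1 g=1 f=0 h=1 d=0
t14.Δ1 b=1 c=0 clk=1 a=1 e=1 g=1 f=0 h=1 d=0
t14.Δ2 b=1 c=0 clk=1 a=0 e=1 g=1 f=0 h=1 d=1
t14.Δ3 b=1 c=1 clk=1 a=0 e=1 g=1 f=0 h=0 d=1
t14.Δ4 b=1 c=1 clk=1 a=0 e=1 g=1 f=1 h=0 d=1
t14.Δ5 b=1 c=1 clk=1 a=0 e=1 g=1 f=1 h=1 d=1
t15.Δ0 b=1 c=1 clk=1 a=0 e=1 g=1 f=1 h=1 d=1
t15.Δ1 b=1 c=1 clk=0 a=0 e=1 g=1 f=1 h=1 d=1
t16.Δ0 b=1 c=1 clk=0 a=0 e=1 g=1 f=1 h=1 d=1
t16.Δ1 b=1 c=1 clk=1 a=0 e=1 g=1 f=1 h=1 d=1
t16.Δ2 b=1 c=1 clk=1 a=1 e=1 g=1 f=1 h=1 d=1
t16.Δ3 b=1 c=1 clk=1 a=1 e=1 g=1 f=1 h=0 d=1
t17.Δ0 b=1 c=1 clk=1 a=1 e=1 g=1 f=1 h=0 d=1
t17.Δ1 b=1 c=1 clk=0 a=1 e=1 g=1 f=1 h=0 d=1
t18.Δ0 b=1 c=1 clk=0 a=1 e=1 g=1 f=1 h=0 d=1
t18.Δ1 b=1 c=1 clk=1 a=1 e=1 g=1 f=1 h=0 d=1
t18.Δ2 b=1 c=1 clk=1 a=1 e=1 g=1 f=1 h=0 d=0
t18.Δ3 b=1 c=0 clk=1 a=1 e=1 g=1 f=0 h=0 d=0
t18.Δ4 b=1 c=0 clk=1 a=1 e=1 g=1 f=0 h=1 d=0
t19.Δ0 b=1 c=0 clk=1 a=1 e=1 g=1 f=0 h=1 d=0
t19.Δ1 b=1 c=0 clk=0 a=1 e=1 g=1 f=0 h=1 d=0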